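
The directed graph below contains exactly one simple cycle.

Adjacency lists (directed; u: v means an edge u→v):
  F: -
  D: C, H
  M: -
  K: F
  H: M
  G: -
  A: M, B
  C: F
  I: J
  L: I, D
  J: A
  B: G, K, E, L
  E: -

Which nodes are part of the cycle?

DFS with gray/black marking from B:
B gray
  G gray
  G black
  K gray
    F gray
    F black
  K black
  E gray
  E black
  L gray
    I gray
      J gray
        A gray
          M gray
          M black
          A→B: B is gray → back edge
Back edge closes the cycle B → L → I → J → A → B; its vertices are {A, B, I, J, L}.

A, B, I, J, L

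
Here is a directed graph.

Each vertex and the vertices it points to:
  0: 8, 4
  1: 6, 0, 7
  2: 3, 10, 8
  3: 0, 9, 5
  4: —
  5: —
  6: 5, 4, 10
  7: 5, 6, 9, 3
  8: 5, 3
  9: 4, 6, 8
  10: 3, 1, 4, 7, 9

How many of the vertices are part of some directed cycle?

8

A vertex is on a directed cycle iff it belongs to a strongly connected component of size ≥ 2 (or has a self-loop).
The vertices on cycles are {0, 1, 3, 6, 7, 8, 9, 10} — 8 in total.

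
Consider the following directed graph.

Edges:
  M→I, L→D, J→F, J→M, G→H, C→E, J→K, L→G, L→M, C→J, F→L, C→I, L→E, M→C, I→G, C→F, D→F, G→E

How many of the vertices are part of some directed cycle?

6

A vertex is on a directed cycle iff it belongs to a strongly connected component of size ≥ 2 (or has a self-loop).
The vertices on cycles are {C, D, F, J, L, M} — 6 in total.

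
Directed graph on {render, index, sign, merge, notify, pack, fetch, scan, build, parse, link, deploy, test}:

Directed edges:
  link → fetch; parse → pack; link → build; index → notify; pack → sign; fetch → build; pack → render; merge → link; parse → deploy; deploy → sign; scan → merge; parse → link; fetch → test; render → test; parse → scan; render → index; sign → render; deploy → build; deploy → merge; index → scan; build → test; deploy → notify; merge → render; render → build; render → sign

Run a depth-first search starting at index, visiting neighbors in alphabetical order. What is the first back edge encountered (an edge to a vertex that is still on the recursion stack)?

render→index

DFS from index (visiting neighbors in alphabetical order); mark gray on enter, black on exit:
index gray
  notify gray
  notify black
  scan gray
    merge gray
      link gray
        build gray
          test gray
          test black
        build black
        fetch gray
          fetch→build: build black — skip
          fetch→test: test black — skip
        fetch black
      link black
      render gray
        render→build: build black — skip
        render→index: index is gray → back edge
First back edge: render → index.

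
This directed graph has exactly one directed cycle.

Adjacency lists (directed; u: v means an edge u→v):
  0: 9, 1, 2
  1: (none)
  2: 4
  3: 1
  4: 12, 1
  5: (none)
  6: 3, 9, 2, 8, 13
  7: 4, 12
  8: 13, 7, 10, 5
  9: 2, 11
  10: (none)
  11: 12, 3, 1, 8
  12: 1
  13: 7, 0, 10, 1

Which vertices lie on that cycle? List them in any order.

0, 8, 9, 11, 13

DFS with gray/black marking from 8:
8 gray
  13 gray
    7 gray
      4 gray
        12 gray
          1 gray
          1 black
        12 black
        4→1: 1 black — skip
      4 black
      7→12: 12 black — skip
    7 black
    0 gray
      9 gray
        2 gray
          2→4: 4 black — skip
        2 black
        11 gray
          11→12: 12 black — skip
          3 gray
            3→1: 1 black — skip
          3 black
          11→1: 1 black — skip
          11→8: 8 is gray → back edge
Back edge closes the cycle 8 → 13 → 0 → 9 → 11 → 8; its vertices are {0, 8, 9, 11, 13}.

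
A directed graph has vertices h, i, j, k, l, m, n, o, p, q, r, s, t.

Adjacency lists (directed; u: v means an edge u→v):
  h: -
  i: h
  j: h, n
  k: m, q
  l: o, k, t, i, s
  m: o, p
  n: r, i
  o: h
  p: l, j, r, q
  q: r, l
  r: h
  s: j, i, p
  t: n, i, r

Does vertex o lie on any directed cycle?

No

o lies on a cycle iff there is a path from o back to itself.
Exploring from o, it never reaches itself; equivalently, its strongly connected component is a singleton.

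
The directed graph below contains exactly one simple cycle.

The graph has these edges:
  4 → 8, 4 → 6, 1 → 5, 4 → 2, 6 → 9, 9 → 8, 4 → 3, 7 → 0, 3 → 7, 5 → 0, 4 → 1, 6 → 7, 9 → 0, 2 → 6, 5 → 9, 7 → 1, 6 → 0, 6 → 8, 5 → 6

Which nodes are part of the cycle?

1, 5, 6, 7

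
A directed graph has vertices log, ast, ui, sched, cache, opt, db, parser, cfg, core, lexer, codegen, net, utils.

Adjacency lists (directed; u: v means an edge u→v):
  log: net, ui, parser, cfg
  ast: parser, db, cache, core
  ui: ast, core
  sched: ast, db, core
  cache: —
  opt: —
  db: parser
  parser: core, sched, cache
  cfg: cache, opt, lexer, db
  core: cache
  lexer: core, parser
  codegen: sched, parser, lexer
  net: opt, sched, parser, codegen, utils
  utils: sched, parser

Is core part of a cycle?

core lies on a cycle iff there is a path from core back to itself.
Exploring from core, it never reaches itself; equivalently, its strongly connected component is a singleton.

No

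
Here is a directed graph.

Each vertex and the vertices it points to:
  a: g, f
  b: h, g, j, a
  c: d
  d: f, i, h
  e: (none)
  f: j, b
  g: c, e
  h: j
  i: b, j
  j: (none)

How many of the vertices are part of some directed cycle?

7

A vertex is on a directed cycle iff it belongs to a strongly connected component of size ≥ 2 (or has a self-loop).
The vertices on cycles are {a, b, c, d, f, g, i} — 7 in total.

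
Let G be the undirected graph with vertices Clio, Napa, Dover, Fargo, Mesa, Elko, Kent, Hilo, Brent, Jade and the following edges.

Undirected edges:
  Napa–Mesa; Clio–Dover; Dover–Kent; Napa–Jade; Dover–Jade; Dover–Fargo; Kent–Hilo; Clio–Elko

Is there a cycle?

DFS, tracking each vertex's parent; an edge to a visited non-parent vertex closes a cycle.
Start from Clio:
visit Clio (parent –)
  visit Dover (parent Clio)
    visit Fargo (parent Dover)
      Fargo–Dover: parent, skip
    visit Jade (parent Dover)
      Jade–Dover: parent, skip
      visit Napa (parent Jade)
        visit Mesa (parent Napa)
          Mesa–Napa: parent, skip
        Napa–Jade: parent, skip
    Dover–Clio: parent, skip
    visit Kent (parent Dover)
      Kent–Dover: parent, skip
      visit Hilo (parent Kent)
        Hilo–Kent: parent, skip
  visit Elko (parent Clio)
    Elko–Clio: parent, skip
visit Brent (parent –)
No non-parent visited neighbor found — the graph is a forest.

No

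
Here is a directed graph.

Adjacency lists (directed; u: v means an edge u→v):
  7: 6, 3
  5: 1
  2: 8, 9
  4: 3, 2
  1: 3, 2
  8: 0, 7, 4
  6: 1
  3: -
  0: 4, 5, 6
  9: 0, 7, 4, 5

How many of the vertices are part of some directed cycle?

A vertex is on a directed cycle iff it belongs to a strongly connected component of size ≥ 2 (or has a self-loop).
The vertices on cycles are {0, 1, 2, 4, 5, 6, 7, 8, 9} — 9 in total.

9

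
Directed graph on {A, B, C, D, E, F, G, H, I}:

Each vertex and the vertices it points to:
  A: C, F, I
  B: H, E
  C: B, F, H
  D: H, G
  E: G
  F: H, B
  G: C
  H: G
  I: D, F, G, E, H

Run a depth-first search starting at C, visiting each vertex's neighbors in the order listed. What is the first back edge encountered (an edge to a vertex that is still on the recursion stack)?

DFS from C (visiting each vertex's neighbors in the order listed); mark gray on enter, black on exit:
C gray
  B gray
    H gray
      G gray
        G→C: C is gray → back edge
First back edge: G → C.

G→C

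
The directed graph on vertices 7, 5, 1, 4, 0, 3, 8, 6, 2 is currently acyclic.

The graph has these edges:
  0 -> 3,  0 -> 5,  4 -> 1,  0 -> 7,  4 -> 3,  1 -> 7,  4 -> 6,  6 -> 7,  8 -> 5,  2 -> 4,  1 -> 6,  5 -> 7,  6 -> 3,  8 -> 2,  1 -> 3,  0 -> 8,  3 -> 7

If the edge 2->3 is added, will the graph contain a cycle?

No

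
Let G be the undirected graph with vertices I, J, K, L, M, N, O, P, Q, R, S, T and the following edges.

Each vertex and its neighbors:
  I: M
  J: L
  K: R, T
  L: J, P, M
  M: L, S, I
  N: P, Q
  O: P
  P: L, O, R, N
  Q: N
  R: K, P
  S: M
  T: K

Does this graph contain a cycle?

DFS, tracking each vertex's parent; an edge to a visited non-parent vertex closes a cycle.
Start from T:
visit T (parent –)
  visit K (parent T)
    visit R (parent K)
      R–K: parent, skip
      visit P (parent R)
        visit L (parent P)
          visit J (parent L)
            J–L: parent, skip
          L–P: parent, skip
          visit M (parent L)
            M–L: parent, skip
            visit S (parent M)
              S–M: parent, skip
            visit I (parent M)
              I–M: parent, skip
        visit O (parent P)
          O–P: parent, skip
        P–R: parent, skip
        visit N (parent P)
          N–P: parent, skip
          visit Q (parent N)
            Q–N: parent, skip
    K–T: parent, skip
No non-parent visited neighbor found — the graph is a forest.

No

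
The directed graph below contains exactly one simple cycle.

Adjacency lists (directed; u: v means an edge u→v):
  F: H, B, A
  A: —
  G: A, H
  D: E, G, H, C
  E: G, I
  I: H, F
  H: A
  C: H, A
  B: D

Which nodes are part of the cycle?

B, D, E, F, I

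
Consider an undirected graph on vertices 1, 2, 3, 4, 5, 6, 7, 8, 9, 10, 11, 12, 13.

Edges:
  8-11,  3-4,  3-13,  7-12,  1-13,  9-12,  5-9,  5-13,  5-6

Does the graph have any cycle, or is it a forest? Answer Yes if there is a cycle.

DFS, tracking each vertex's parent; an edge to a visited non-parent vertex closes a cycle.
Start from 6:
visit 6 (parent –)
  visit 5 (parent 6)
    visit 13 (parent 5)
      visit 3 (parent 13)
        3–13: parent, skip
        visit 4 (parent 3)
          4–3: parent, skip
      13–5: parent, skip
      visit 1 (parent 13)
        1–13: parent, skip
    5–6: parent, skip
    visit 9 (parent 5)
      visit 12 (parent 9)
        visit 7 (parent 12)
          7–12: parent, skip
        12–9: parent, skip
      9–5: parent, skip
visit 2 (parent –)
visit 8 (parent –)
  visit 11 (parent 8)
    11–8: parent, skip
visit 10 (parent –)
No non-parent visited neighbor found — the graph is a forest.

No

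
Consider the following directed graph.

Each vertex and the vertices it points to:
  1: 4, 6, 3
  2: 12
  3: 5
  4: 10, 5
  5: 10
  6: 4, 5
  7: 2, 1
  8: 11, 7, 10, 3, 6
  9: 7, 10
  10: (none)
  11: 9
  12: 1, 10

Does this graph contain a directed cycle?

No

DFS with white/gray/black marking, starting from 4:
4 gray
  10 gray
  10 black
  5 gray
    5→10: 10 black — skip
  5 black
4 black
1 gray
  1→4: 4 black — skip
  6 gray
    6→4: 4 black — skip
    6→5: 5 black — skip
  6 black
  3 gray
    3→5: 5 black — skip
  3 black
1 black
2 gray
  12 gray
    12→1: 1 black — skip
    12→10: 10 black — skip
  12 black
2 black
7 gray
  7→2: 2 black — skip
  7→1: 1 black — skip
7 black
8 gray
  11 gray
    9 gray
      9→7: 7 black — skip
      9→10: 10 black — skip
    9 black
  11 black
  8→7: 7 black — skip
  8→10: 10 black — skip
  8→3: 3 black — skip
  8→6: 6 black — skip
8 black
Every edge goes to a white or black vertex — no back edge, so the graph is acyclic.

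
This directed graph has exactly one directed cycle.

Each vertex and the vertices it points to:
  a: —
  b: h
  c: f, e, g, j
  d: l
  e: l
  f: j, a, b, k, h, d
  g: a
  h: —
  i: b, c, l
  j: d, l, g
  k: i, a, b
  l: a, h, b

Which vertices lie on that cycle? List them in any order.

c, f, i, k

DFS with gray/black marking from c:
c gray
  f gray
    j gray
      d gray
        l gray
          a gray
          a black
          h gray
          h black
          b gray
            b→h: h black — skip
          b black
        l black
      d black
      j→l: l black — skip
      g gray
        g→a: a black — skip
      g black
    j black
    f→a: a black — skip
    f→b: b black — skip
    k gray
      i gray
        i→b: b black — skip
        i→c: c is gray → back edge
Back edge closes the cycle c → f → k → i → c; its vertices are {c, f, i, k}.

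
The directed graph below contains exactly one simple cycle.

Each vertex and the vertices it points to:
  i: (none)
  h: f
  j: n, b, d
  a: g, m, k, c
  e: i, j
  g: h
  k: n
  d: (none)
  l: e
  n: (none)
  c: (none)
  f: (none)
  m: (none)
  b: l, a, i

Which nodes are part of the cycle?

DFS with gray/black marking from b:
b gray
  l gray
    e gray
      i gray
      i black
      j gray
        n gray
        n black
        j→b: b is gray → back edge
Back edge closes the cycle b → l → e → j → b; its vertices are {b, e, j, l}.

b, e, j, l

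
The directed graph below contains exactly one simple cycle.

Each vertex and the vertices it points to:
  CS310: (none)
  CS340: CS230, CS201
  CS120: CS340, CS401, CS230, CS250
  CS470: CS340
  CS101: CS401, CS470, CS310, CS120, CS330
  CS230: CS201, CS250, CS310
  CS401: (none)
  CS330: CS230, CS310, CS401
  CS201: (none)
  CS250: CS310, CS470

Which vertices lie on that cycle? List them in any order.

CS230, CS250, CS340, CS470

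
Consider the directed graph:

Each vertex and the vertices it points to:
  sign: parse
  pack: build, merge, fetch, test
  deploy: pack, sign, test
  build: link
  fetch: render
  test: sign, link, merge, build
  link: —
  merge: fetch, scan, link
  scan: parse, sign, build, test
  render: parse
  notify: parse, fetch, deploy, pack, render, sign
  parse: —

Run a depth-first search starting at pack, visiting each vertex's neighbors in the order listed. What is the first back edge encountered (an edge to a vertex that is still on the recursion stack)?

test→merge

DFS from pack (visiting each vertex's neighbors in the order listed); mark gray on enter, black on exit:
pack gray
  build gray
    link gray
    link black
  build black
  merge gray
    fetch gray
      render gray
        parse gray
        parse black
      render black
    fetch black
    scan gray
      scan→parse: parse black — skip
      sign gray
        sign→parse: parse black — skip
      sign black
      scan→build: build black — skip
      test gray
        test→sign: sign black — skip
        test→link: link black — skip
        test→merge: merge is gray → back edge
First back edge: test → merge.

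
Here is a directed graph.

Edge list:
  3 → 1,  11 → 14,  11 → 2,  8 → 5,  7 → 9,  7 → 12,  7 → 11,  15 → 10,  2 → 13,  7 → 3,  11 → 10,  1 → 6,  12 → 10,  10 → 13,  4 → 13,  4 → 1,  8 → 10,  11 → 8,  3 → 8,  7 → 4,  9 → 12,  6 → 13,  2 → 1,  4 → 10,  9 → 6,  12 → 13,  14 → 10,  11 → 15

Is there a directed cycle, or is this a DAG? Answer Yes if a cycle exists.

DFS with white/gray/black marking, starting from 10:
10 gray
  13 gray
  13 black
10 black
1 gray
  6 gray
    6→13: 13 black — skip
  6 black
1 black
2 gray
  2→13: 13 black — skip
  2→1: 1 black — skip
2 black
3 gray
  3→1: 1 black — skip
  8 gray
    5 gray
    5 black
    8→10: 10 black — skip
  8 black
3 black
4 gray
  4→13: 13 black — skip
  4→1: 1 black — skip
  4→10: 10 black — skip
4 black
7 gray
  7→4: 4 black — skip
  12 gray
    12→13: 13 black — skip
    12→10: 10 black — skip
  12 black
  11 gray
    14 gray
      14→10: 10 black — skip
    14 black
    15 gray
      15→10: 10 black — skip
    15 black
    11→2: 2 black — skip
    11→8: 8 black — skip
    11→10: 10 black — skip
  11 black
  7→3: 3 black — skip
  9 gray
    9→6: 6 black — skip
    9→12: 12 black — skip
  9 black
7 black
Every edge goes to a white or black vertex — no back edge, so the graph is acyclic.

No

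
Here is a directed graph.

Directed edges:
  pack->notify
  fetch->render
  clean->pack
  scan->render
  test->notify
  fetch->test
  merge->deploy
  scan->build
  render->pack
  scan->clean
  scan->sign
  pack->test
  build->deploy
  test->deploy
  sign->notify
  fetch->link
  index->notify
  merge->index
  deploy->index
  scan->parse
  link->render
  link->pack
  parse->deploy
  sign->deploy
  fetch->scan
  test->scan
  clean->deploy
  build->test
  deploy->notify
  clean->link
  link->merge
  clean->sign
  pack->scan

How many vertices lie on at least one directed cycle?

A vertex is on a directed cycle iff it belongs to a strongly connected component of size ≥ 2 (or has a self-loop).
The vertices on cycles are {link, pack, scan, test, build, clean, render} — 7 in total.

7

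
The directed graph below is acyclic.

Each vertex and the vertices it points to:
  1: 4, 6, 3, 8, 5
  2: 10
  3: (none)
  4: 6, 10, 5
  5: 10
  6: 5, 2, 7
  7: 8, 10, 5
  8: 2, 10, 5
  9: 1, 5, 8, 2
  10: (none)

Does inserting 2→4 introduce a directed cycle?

Yes

Adding 2→4 creates a cycle iff 4 can already reach 2.
Path from 4: 4 → 6 → 2.
So 4 → … → 2 → 4 is a cycle.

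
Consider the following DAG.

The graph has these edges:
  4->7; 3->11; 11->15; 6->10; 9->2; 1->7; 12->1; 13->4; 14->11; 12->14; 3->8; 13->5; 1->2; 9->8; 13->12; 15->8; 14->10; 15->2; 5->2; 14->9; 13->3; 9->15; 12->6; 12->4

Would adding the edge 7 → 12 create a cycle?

Adding 7→12 creates a cycle iff 12 can already reach 7.
Path from 12: 12 → 4 → 7.
So 12 → … → 7 → 12 is a cycle.

Yes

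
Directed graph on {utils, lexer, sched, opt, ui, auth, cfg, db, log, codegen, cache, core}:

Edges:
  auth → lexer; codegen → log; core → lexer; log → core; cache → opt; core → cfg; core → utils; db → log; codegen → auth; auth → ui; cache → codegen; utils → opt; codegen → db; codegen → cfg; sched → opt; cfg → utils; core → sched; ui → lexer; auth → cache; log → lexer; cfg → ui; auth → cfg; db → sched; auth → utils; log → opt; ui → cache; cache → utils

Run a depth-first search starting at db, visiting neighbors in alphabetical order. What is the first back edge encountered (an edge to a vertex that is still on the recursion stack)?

DFS from db (visiting neighbors in alphabetical order); mark gray on enter, black on exit:
db gray
  log gray
    core gray
      cfg gray
        ui gray
          cache gray
            codegen gray
              auth gray
                auth→cache: cache is gray → back edge
First back edge: auth → cache.

auth->cache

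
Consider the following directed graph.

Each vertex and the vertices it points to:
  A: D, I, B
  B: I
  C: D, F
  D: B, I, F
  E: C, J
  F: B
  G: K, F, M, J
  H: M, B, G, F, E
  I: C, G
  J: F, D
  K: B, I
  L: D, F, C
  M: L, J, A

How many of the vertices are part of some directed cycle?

11

A vertex is on a directed cycle iff it belongs to a strongly connected component of size ≥ 2 (or has a self-loop).
The vertices on cycles are {A, B, C, D, F, G, I, J, K, L, M} — 11 in total.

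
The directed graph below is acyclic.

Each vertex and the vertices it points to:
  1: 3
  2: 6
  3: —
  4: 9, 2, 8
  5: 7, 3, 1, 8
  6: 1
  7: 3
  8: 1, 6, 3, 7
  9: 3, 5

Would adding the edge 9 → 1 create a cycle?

Adding 9→1 creates a cycle iff 1 can already reach 9.
Explore from 1: no path reaches 9. The graph stays acyclic.

No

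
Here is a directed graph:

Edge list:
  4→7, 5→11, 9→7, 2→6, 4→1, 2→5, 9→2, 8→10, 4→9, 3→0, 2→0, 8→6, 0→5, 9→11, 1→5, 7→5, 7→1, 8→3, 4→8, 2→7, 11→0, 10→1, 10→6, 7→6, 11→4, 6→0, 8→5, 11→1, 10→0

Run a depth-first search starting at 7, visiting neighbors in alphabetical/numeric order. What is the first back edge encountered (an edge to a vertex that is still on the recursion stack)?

0->5

DFS from 7 (visiting neighbors in alphabetical/numeric order); mark gray on enter, black on exit:
7 gray
  1 gray
    5 gray
      11 gray
        0 gray
          0→5: 5 is gray → back edge
First back edge: 0 → 5.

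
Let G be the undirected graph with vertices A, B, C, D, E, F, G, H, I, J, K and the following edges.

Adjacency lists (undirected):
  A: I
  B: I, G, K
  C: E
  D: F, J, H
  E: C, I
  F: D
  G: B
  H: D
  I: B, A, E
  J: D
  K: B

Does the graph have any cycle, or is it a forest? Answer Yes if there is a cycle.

DFS, tracking each vertex's parent; an edge to a visited non-parent vertex closes a cycle.
Start from D:
visit D (parent –)
  visit F (parent D)
    F–D: parent, skip
  visit J (parent D)
    J–D: parent, skip
  visit H (parent D)
    H–D: parent, skip
visit A (parent –)
  visit I (parent A)
    visit B (parent I)
      B–I: parent, skip
      visit G (parent B)
        G–B: parent, skip
      visit K (parent B)
        K–B: parent, skip
    I–A: parent, skip
    visit E (parent I)
      visit C (parent E)
        C–E: parent, skip
      E–I: parent, skip
No non-parent visited neighbor found — the graph is a forest.

No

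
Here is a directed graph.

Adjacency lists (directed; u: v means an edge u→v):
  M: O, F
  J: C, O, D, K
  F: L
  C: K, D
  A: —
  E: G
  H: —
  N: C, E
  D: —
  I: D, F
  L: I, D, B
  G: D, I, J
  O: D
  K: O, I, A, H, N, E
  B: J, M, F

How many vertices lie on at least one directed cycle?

A vertex is on a directed cycle iff it belongs to a strongly connected component of size ≥ 2 (or has a self-loop).
The vertices on cycles are {B, C, E, F, G, I, J, K, L, M, N} — 11 in total.

11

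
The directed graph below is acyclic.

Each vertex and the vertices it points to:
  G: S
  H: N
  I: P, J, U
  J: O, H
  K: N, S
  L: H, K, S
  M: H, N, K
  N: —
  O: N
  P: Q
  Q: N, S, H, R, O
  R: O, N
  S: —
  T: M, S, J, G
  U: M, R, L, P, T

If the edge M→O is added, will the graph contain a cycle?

Adding M→O creates a cycle iff O can already reach M.
Explore from O: no path reaches M. The graph stays acyclic.

No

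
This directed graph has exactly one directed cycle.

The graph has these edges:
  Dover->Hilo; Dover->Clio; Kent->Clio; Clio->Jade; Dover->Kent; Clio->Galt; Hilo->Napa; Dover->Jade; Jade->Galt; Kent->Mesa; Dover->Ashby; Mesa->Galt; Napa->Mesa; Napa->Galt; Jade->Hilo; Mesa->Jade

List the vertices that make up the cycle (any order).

Hilo, Jade, Mesa, Napa

DFS with gray/black marking from Hilo:
Hilo gray
  Napa gray
    Galt gray
    Galt black
    Mesa gray
      Jade gray
        Jade→Galt: Galt black — skip
        Jade→Hilo: Hilo is gray → back edge
Back edge closes the cycle Hilo → Napa → Mesa → Jade → Hilo; its vertices are {Hilo, Jade, Mesa, Napa}.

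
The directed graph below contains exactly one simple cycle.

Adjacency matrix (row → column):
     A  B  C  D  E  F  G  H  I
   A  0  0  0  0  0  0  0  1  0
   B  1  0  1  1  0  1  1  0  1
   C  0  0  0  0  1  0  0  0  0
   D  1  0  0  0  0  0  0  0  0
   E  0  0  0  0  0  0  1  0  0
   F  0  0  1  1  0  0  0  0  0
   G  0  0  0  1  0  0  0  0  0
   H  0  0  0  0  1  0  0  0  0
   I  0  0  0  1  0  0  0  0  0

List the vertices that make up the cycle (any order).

DFS with gray/black marking from D:
D gray
  A gray
    H gray
      E gray
        G gray
          G→D: D is gray → back edge
Back edge closes the cycle D → A → H → E → G → D; its vertices are {A, D, E, G, H}.

A, D, E, G, H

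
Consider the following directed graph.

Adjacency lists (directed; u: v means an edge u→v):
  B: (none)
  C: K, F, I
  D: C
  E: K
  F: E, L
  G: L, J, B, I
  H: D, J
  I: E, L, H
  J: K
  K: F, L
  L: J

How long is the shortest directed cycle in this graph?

3

For each vertex v, BFS finds the shortest path from v back to v.
The shortest such closed walk is J → K → L → J, length 3.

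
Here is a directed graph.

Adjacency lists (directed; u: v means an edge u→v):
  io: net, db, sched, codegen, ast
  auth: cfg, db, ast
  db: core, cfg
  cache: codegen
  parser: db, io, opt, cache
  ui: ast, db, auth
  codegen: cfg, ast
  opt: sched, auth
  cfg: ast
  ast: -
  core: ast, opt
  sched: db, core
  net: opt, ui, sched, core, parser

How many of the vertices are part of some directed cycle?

8

A vertex is on a directed cycle iff it belongs to a strongly connected component of size ≥ 2 (or has a self-loop).
The vertices on cycles are {db, io, net, opt, auth, core, sched, parser} — 8 in total.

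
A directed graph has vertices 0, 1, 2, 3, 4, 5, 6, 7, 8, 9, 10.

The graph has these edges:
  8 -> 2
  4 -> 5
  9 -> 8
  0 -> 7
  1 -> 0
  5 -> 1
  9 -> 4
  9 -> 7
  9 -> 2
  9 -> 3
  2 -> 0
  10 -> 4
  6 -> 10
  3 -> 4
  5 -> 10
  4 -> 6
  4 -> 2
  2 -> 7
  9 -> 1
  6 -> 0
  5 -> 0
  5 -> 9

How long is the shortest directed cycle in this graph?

For each vertex v, BFS finds the shortest path from v back to v.
The shortest such closed walk is 4 → 6 → 10 → 4, length 3.

3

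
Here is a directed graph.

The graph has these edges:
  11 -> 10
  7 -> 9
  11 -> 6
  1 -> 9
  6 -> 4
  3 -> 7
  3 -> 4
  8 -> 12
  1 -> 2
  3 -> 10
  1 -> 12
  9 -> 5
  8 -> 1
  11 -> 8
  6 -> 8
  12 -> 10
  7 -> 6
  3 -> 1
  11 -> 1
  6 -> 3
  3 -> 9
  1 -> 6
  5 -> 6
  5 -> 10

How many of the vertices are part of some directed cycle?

A vertex is on a directed cycle iff it belongs to a strongly connected component of size ≥ 2 (or has a self-loop).
The vertices on cycles are {1, 3, 5, 6, 7, 8, 9} — 7 in total.

7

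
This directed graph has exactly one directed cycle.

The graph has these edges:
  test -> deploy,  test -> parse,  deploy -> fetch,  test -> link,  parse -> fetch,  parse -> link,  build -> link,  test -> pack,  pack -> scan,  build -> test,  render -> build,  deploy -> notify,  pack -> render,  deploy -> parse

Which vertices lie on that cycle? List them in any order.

pack, test, build, render

DFS with gray/black marking from test:
test gray
  pack gray
    render gray
      build gray
        build→test: test is gray → back edge
Back edge closes the cycle test → pack → render → build → test; its vertices are {pack, test, build, render}.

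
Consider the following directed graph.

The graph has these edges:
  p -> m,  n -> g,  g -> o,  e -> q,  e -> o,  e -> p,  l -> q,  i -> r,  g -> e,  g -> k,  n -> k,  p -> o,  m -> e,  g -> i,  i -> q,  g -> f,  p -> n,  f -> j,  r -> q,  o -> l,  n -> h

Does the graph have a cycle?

DFS with white/gray/black marking, starting from e:
e gray
  o gray
    l gray
      q gray
      q black
    l black
  o black
  e→q: q black — skip
  p gray
    m gray
      m→e: e is gray → back edge
Back edge found, so a cycle exists: e → p → m → e.

Yes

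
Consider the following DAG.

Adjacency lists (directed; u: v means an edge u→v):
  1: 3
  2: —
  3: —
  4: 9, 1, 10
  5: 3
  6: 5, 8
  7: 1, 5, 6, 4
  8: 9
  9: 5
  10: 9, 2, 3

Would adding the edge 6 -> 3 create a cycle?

No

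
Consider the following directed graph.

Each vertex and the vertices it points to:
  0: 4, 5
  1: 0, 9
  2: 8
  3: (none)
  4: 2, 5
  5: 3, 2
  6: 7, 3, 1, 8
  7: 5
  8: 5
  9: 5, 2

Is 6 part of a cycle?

No

6 lies on a cycle iff there is a path from 6 back to itself.
Exploring from 6, it never reaches itself; equivalently, its strongly connected component is a singleton.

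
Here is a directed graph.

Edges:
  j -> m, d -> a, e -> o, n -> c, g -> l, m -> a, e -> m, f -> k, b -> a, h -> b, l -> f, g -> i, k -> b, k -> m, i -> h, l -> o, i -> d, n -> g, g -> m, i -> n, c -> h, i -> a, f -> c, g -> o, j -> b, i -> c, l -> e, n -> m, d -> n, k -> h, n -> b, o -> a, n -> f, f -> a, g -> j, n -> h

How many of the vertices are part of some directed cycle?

A vertex is on a directed cycle iff it belongs to a strongly connected component of size ≥ 2 (or has a self-loop).
The vertices on cycles are {d, g, i, n} — 4 in total.

4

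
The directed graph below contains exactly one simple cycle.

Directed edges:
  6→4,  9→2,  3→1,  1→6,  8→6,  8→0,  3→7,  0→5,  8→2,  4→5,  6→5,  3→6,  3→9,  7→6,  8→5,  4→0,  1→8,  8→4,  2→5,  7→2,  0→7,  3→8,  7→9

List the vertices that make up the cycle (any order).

DFS with gray/black marking from 7:
7 gray
  6 gray
    4 gray
      0 gray
        5 gray
        5 black
        0→7: 7 is gray → back edge
Back edge closes the cycle 7 → 6 → 4 → 0 → 7; its vertices are {0, 4, 6, 7}.

0, 4, 6, 7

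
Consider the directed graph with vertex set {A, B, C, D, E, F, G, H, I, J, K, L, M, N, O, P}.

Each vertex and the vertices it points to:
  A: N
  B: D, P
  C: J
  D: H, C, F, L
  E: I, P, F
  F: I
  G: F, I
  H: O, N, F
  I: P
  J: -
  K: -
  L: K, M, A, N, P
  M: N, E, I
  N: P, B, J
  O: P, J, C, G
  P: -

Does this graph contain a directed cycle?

DFS with white/gray/black marking, starting from D:
D gray
  H gray
    O gray
      P gray
      P black
      J gray
      J black
      C gray
        C→J: J black — skip
      C black
      G gray
        F gray
          I gray
            I→P: P black — skip
          I black
        F black
        G→I: I black — skip
      G black
    O black
    N gray
      N→P: P black — skip
      B gray
        B→D: D is gray → back edge
Back edge found, so a cycle exists: D → H → N → B → D.

Yes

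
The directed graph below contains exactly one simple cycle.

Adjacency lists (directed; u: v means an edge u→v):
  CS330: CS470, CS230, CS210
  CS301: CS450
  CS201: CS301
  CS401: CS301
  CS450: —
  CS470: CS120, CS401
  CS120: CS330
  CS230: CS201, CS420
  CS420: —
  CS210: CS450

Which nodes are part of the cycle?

CS120, CS330, CS470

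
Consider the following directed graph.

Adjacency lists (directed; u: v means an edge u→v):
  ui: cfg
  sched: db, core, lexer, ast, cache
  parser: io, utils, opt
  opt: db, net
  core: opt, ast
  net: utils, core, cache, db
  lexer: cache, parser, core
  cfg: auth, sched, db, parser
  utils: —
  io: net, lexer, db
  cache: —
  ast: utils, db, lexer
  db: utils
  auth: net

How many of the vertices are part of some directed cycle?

A vertex is on a directed cycle iff it belongs to a strongly connected component of size ≥ 2 (or has a self-loop).
The vertices on cycles are {io, ast, net, opt, core, lexer, parser} — 7 in total.

7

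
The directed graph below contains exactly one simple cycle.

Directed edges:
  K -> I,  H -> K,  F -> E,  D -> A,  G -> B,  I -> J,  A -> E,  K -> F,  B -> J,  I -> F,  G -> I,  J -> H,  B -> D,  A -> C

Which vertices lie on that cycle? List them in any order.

DFS with gray/black marking from I:
I gray
  J gray
    H gray
      K gray
        F gray
          E gray
          E black
        F black
        K→I: I is gray → back edge
Back edge closes the cycle I → J → H → K → I; its vertices are {H, I, J, K}.

H, I, J, K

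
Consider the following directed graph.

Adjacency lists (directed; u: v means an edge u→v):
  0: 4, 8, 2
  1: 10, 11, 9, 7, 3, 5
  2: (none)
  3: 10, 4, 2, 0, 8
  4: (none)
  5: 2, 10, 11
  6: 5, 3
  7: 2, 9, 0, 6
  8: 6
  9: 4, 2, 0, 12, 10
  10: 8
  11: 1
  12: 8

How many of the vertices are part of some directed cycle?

11

A vertex is on a directed cycle iff it belongs to a strongly connected component of size ≥ 2 (or has a self-loop).
The vertices on cycles are {0, 1, 3, 5, 6, 7, 8, 9, 10, 11, 12} — 11 in total.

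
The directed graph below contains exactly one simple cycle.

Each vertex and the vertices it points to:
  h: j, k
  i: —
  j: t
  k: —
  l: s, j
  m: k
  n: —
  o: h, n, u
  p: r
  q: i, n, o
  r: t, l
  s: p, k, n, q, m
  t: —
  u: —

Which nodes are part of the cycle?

l, p, r, s

DFS with gray/black marking from s:
s gray
  p gray
    r gray
      t gray
      t black
      l gray
        l→s: s is gray → back edge
Back edge closes the cycle s → p → r → l → s; its vertices are {l, p, r, s}.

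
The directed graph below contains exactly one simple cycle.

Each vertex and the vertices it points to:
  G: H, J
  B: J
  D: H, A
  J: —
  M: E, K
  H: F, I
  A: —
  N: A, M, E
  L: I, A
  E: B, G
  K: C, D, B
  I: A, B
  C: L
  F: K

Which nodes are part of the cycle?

D, F, H, K

DFS with gray/black marking from K:
K gray
  C gray
    L gray
      I gray
        A gray
        A black
        B gray
          J gray
          J black
        B black
      I black
      L→A: A black — skip
    L black
  C black
  D gray
    H gray
      F gray
        F→K: K is gray → back edge
Back edge closes the cycle K → D → H → F → K; its vertices are {D, F, H, K}.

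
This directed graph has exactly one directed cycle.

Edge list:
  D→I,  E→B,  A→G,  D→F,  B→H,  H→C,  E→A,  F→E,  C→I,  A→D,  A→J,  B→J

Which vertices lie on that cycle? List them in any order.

DFS with gray/black marking from E:
E gray
  A gray
    J gray
    J black
    D gray
      I gray
      I black
      F gray
        F→E: E is gray → back edge
Back edge closes the cycle E → A → D → F → E; its vertices are {A, D, E, F}.

A, D, E, F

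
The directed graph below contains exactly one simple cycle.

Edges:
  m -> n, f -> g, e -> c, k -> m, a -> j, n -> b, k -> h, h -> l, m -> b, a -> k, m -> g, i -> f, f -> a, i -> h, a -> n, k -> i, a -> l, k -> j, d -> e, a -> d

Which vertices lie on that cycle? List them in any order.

a, f, i, k

DFS with gray/black marking from a:
a gray
  n gray
    b gray
    b black
  n black
  j gray
  j black
  k gray
    h gray
      l gray
      l black
    h black
    k→j: j black — skip
    i gray
      i→h: h black — skip
      f gray
        g gray
        g black
        f→a: a is gray → back edge
Back edge closes the cycle a → k → i → f → a; its vertices are {a, f, i, k}.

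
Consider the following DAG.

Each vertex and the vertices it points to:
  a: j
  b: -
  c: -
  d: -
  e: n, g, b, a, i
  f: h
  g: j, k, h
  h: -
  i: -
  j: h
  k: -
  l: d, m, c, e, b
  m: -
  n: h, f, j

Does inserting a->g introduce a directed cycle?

No

Adding a→g creates a cycle iff g can already reach a.
Explore from g: no path reaches a. The graph stays acyclic.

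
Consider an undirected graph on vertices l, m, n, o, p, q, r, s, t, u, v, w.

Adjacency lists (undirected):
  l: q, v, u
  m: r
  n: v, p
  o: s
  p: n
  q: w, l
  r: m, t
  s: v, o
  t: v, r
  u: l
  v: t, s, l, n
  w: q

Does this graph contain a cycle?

DFS, tracking each vertex's parent; an edge to a visited non-parent vertex closes a cycle.
Start from u:
visit u (parent –)
  visit l (parent u)
    visit q (parent l)
      visit w (parent q)
        w–q: parent, skip
      q–l: parent, skip
    visit v (parent l)
      visit t (parent v)
        t–v: parent, skip
        visit r (parent t)
          visit m (parent r)
            m–r: parent, skip
          r–t: parent, skip
      visit s (parent v)
        s–v: parent, skip
        visit o (parent s)
          o–s: parent, skip
      v–l: parent, skip
      visit n (parent v)
        n–v: parent, skip
        visit p (parent n)
          p–n: parent, skip
    l–u: parent, skip
No non-parent visited neighbor found — the graph is a forest.

No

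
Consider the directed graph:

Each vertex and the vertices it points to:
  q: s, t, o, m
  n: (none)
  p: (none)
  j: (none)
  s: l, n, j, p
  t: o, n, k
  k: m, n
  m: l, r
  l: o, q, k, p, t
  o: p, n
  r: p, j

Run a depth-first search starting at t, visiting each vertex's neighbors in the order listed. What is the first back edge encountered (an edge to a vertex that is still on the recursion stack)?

DFS from t (visiting each vertex's neighbors in the order listed); mark gray on enter, black on exit:
t gray
  o gray
    p gray
    p black
    n gray
    n black
  o black
  t→n: n black — skip
  k gray
    m gray
      l gray
        l→o: o black — skip
        q gray
          s gray
            s→l: l is gray → back edge
First back edge: s → l.

s→l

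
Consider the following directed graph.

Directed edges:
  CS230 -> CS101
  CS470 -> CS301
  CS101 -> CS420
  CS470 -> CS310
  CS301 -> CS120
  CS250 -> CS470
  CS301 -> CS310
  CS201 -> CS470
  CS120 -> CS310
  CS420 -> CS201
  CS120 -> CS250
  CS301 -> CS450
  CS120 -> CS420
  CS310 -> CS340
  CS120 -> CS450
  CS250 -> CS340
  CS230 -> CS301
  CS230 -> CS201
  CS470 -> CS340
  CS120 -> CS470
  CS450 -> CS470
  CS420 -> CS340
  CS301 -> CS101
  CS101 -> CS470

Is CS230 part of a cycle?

No

CS230 lies on a cycle iff there is a path from CS230 back to itself.
Exploring from CS230, it never reaches itself; equivalently, its strongly connected component is a singleton.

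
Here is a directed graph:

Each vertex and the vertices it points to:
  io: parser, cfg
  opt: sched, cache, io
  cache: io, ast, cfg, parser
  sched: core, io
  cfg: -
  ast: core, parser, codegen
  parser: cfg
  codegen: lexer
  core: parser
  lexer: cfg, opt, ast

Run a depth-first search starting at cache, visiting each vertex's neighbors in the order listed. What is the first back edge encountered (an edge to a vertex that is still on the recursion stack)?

DFS from cache (visiting each vertex's neighbors in the order listed); mark gray on enter, black on exit:
cache gray
  io gray
    parser gray
      cfg gray
      cfg black
    parser black
    io→cfg: cfg black — skip
  io black
  ast gray
    core gray
      core→parser: parser black — skip
    core black
    ast→parser: parser black — skip
    codegen gray
      lexer gray
        lexer→cfg: cfg black — skip
        opt gray
          sched gray
            sched→core: core black — skip
            sched→io: io black — skip
          sched black
          opt→cache: cache is gray → back edge
First back edge: opt → cache.

opt→cache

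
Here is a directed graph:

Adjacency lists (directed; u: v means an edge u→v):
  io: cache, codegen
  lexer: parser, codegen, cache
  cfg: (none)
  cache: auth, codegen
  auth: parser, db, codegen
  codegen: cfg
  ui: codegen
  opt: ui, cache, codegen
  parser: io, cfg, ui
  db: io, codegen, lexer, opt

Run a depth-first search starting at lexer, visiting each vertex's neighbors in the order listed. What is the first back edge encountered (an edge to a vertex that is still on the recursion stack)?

DFS from lexer (visiting each vertex's neighbors in the order listed); mark gray on enter, black on exit:
lexer gray
  parser gray
    io gray
      cache gray
        auth gray
          auth→parser: parser is gray → back edge
First back edge: auth → parser.

auth→parser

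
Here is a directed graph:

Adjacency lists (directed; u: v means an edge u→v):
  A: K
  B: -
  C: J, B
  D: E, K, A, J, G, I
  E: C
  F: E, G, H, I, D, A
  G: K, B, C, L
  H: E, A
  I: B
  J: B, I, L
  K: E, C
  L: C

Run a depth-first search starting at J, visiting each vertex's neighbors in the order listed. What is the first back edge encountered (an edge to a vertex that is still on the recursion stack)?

C->J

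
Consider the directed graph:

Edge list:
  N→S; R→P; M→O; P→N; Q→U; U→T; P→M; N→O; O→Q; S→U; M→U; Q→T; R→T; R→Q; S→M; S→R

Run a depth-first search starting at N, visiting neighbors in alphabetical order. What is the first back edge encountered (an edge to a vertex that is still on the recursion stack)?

P->N

DFS from N (visiting neighbors in alphabetical order); mark gray on enter, black on exit:
N gray
  O gray
    Q gray
      T gray
      T black
      U gray
        U→T: T black — skip
      U black
    Q black
  O black
  S gray
    M gray
      M→O: O black — skip
      M→U: U black — skip
    M black
    R gray
      P gray
        P→M: M black — skip
        P→N: N is gray → back edge
First back edge: P → N.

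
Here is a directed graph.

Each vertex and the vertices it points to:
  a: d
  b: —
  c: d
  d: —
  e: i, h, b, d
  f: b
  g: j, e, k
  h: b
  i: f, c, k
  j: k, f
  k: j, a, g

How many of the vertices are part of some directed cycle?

5

A vertex is on a directed cycle iff it belongs to a strongly connected component of size ≥ 2 (or has a self-loop).
The vertices on cycles are {e, g, i, j, k} — 5 in total.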